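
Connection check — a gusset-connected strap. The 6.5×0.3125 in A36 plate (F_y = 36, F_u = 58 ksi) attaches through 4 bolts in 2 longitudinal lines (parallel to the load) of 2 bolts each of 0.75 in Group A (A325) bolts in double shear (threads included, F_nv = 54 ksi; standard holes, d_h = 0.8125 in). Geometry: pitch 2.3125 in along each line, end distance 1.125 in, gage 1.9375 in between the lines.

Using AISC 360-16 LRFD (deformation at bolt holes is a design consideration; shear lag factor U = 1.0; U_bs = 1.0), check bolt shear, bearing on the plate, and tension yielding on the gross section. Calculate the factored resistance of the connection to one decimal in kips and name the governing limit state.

65.8 kips (gross-section yield governs)

Bolt shear: A_b = π(0.75)²/4 = 0.44179 in². φR_n = 0.75 × 54 × 0.44179 × 4 × 2 = 143.1 kips.
Bearing (0.3125 in plate, F_u = 58 ksi): end bolts L_c = 1.125 − 0.8125/2 = 0.71875, R_n = min(1.2×0.71875×0.3125×58, 2.4×0.75×0.3125×58) = 15.633 kips/bolt; interior L_c = 2.3125 − 0.8125 = 1.5, R_n = 32.625 kips/bolt. φR_n = 0.75 × (2×15.633 + 2×32.625) = 72.4 kips.
Tension yield (gross): A_g = 6.5×0.3125 = 2.0313 in². φR_n = 0.90 × 36 × 2.0313 = 65.8 kips.
Governing: min(143.1, 72.4, 65.8) = 65.8 kips → gross-section yield.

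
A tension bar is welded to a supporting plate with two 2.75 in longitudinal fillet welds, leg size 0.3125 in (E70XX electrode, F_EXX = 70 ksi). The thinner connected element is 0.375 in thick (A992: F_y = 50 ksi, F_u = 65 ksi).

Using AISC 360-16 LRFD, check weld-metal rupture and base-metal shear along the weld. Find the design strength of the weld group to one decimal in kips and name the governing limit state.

38.3 kips (weld metal governs)

Weld metal: throat = 0.707×0.3125 = 0.22094 in, L = 2×2.75 = 5.5 in. φR_n = 0.75 × 0.6 × 70 × 0.22094 × 5.5 = 38.3 kips.
Base metal shear (0.375 in plate): yield φR_n = 1.0×0.6×50×0.375×5.5 = 61.9 kips; rupture φR_n = 0.75×0.6×65×0.375×5.5 = 60.3 kips; take 60.3 kips (rupture).
Governing: min(38.3, 60.3) = 38.3 kips → weld metal.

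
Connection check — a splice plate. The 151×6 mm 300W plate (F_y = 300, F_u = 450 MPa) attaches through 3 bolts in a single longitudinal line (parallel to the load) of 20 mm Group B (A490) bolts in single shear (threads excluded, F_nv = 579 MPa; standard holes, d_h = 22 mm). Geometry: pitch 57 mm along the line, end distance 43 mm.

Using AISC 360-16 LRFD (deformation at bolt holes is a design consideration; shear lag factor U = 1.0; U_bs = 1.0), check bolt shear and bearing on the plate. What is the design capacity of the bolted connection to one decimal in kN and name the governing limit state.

Bolt shear: A_b = π(20)²/4 = 314.16 mm². φR_n = 0.75 × 579 × 314.16 × 3 × 1 = 409.3 kN.
Bearing (6 mm plate, F_u = 450 MPa): end bolts L_c = 43 − 22/2 = 32, R_n = min(1.2×32×6×450, 2.4×20×6×450) = 103.68 kN/bolt; interior L_c = 57 − 22 = 35, R_n = 113.4 kN/bolt. φR_n = 0.75 × (1×103.68 + 2×113.4) = 247.9 kN.
Governing: min(409.3, 247.9) = 247.9 kN → bearing.

247.9 kN (bearing governs)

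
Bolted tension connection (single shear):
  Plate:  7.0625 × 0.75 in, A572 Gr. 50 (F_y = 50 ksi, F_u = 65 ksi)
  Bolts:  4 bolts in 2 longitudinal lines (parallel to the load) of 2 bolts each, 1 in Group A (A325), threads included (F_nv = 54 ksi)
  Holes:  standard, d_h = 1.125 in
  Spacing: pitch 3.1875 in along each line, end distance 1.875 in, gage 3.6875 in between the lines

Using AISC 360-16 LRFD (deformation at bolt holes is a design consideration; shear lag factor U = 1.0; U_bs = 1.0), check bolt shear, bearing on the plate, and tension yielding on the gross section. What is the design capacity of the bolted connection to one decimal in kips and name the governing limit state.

Bolt shear: A_b = π(1)²/4 = 0.7854 in². φR_n = 0.75 × 54 × 0.7854 × 4 × 1 = 127.2 kips.
Bearing (0.75 in plate, F_u = 65 ksi): end bolts L_c = 1.875 − 1.125/2 = 1.3125, R_n = min(1.2×1.3125×0.75×65, 2.4×1×0.75×65) = 76.781 kips/bolt; interior L_c = 3.1875 − 1.125 = 2.0625, R_n = 117 kips/bolt. φR_n = 0.75 × (2×76.781 + 2×117) = 290.7 kips.
Tension yield (gross): A_g = 7.0625×0.75 = 5.2969 in². φR_n = 0.90 × 50 × 5.2969 = 238.4 kips.
Governing: min(127.2, 290.7, 238.4) = 127.2 kips → bolt shear.

127.2 kips (bolt shear governs)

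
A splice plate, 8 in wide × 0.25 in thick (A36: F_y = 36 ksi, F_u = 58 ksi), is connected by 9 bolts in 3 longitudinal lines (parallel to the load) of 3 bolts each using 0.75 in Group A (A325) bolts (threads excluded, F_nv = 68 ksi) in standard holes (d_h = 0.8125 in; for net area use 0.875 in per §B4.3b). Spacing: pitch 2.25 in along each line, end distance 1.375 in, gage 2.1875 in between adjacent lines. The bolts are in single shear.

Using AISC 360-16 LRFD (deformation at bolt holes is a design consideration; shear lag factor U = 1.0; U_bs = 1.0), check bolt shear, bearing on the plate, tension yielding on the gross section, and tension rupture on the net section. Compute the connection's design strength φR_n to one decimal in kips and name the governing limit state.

58.5 kips (net-section rupture governs)

Bolt shear: A_b = π(0.75)²/4 = 0.44179 in². φR_n = 0.75 × 68 × 0.44179 × 9 × 1 = 202.8 kips.
Bearing (0.25 in plate, F_u = 58 ksi): end bolts L_c = 1.375 − 0.8125/2 = 0.96875, R_n = min(1.2×0.96875×0.25×58, 2.4×0.75×0.25×58) = 16.856 kips/bolt; interior L_c = 2.25 − 0.8125 = 1.4375, R_n = 25.013 kips/bolt. φR_n = 0.75 × (3×16.856 + 6×25.013) = 150.5 kips.
Tension yield (gross): A_g = 8×0.25 = 2 in². φR_n = 0.90 × 36 × 2 = 64.8 kips.
Tension rupture (net): A_n = (8 − 3×0.875)×0.25 = 1.3438 in² (U = 1.0, A_e = A_n). φR_n = 0.75 × 58 × 1.3438 = 58.5 kips.
Governing: min(202.8, 150.5, 64.8, 58.5) = 58.5 kips → net-section rupture.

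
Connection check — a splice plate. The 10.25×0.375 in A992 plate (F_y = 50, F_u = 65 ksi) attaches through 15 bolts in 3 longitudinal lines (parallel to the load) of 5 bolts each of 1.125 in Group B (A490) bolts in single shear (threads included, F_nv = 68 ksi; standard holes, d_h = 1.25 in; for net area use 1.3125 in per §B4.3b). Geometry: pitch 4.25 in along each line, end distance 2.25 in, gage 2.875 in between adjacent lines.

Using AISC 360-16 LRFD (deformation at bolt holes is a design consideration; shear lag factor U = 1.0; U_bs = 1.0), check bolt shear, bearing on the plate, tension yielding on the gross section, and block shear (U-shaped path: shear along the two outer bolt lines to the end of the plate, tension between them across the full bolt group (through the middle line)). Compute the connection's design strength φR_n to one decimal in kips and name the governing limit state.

173.0 kips (gross-section yield governs)

Bolt shear: A_b = π(1.125)²/4 = 0.99402 in². φR_n = 0.75 × 68 × 0.99402 × 15 × 1 = 760.4 kips.
Bearing (0.375 in plate, F_u = 65 ksi): end bolts L_c = 2.25 − 1.25/2 = 1.625, R_n = min(1.2×1.625×0.375×65, 2.4×1.125×0.375×65) = 47.531 kips/bolt; interior L_c = 4.25 − 1.25 = 3, R_n = 65.813 kips/bolt. φR_n = 0.75 × (3×47.531 + 12×65.813) = 699.3 kips.
Tension yield (gross): A_g = 10.25×0.375 = 3.8438 in². φR_n = 0.90 × 50 × 3.8438 = 173.0 kips.
Block shear: shear path 2×[2.25+4×4.25] = 2×19.25 in, A_gv = 14.438, A_nv = 2×(19.25 − 4.5×1.3125)×0.375 = 10.008 in²; tension across gage: (5.75 − 2×1.3125)×0.375 = 1.1719 in². R_n = min(0.6×65×10.008, 0.6×50×14.438) + 1.0×65×1.1719 = min(390.31, 433.14) + 76.174 = 466.48 kips. φR_n = 0.75 × 466.48 = 349.9 kips.
Governing: min(760.4, 699.3, 173.0, 349.9) = 173.0 kips → gross-section yield.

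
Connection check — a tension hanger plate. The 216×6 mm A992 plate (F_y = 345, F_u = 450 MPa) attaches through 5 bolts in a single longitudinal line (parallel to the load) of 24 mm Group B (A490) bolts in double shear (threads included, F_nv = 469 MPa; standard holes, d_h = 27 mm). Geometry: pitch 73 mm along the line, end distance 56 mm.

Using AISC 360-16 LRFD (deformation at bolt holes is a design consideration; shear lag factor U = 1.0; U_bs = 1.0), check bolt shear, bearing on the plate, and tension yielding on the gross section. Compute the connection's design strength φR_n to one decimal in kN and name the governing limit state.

402.4 kN (gross-section yield governs)

Bolt shear: A_b = π(24)²/4 = 452.39 mm². φR_n = 0.75 × 469 × 452.39 × 5 × 2 = 1591.3 kN.
Bearing (6 mm plate, F_u = 450 MPa): end bolts L_c = 56 − 27/2 = 42.5, R_n = min(1.2×42.5×6×450, 2.4×24×6×450) = 137.7 kN/bolt; interior L_c = 73 − 27 = 46, R_n = 149.04 kN/bolt. φR_n = 0.75 × (1×137.7 + 4×149.04) = 550.4 kN.
Tension yield (gross): A_g = 216×6 = 1296 mm². φR_n = 0.90 × 345 × 1296 = 402.4 kN.
Governing: min(1591.3, 550.4, 402.4) = 402.4 kN → gross-section yield.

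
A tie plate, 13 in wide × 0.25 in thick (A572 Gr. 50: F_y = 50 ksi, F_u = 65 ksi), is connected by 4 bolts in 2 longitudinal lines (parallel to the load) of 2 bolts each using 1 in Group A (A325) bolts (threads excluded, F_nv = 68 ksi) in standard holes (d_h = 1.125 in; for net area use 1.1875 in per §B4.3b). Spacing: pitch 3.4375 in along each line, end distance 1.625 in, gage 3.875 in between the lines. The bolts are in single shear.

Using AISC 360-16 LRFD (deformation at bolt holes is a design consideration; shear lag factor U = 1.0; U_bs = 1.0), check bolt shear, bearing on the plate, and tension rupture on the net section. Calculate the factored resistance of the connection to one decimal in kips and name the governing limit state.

Bolt shear: A_b = π(1)²/4 = 0.7854 in². φR_n = 0.75 × 68 × 0.7854 × 4 × 1 = 160.2 kips.
Bearing (0.25 in plate, F_u = 65 ksi): end bolts L_c = 1.625 − 1.125/2 = 1.0625, R_n = min(1.2×1.0625×0.25×65, 2.4×1×0.25×65) = 20.719 kips/bolt; interior L_c = 3.4375 − 1.125 = 2.3125, R_n = 39 kips/bolt. φR_n = 0.75 × (2×20.719 + 2×39) = 89.6 kips.
Tension rupture (net): A_n = (13 − 2×1.1875)×0.25 = 2.6563 in² (U = 1.0, A_e = A_n). φR_n = 0.75 × 65 × 2.6563 = 129.5 kips.
Governing: min(160.2, 89.6, 129.5) = 89.6 kips → bearing.

89.6 kips (bearing governs)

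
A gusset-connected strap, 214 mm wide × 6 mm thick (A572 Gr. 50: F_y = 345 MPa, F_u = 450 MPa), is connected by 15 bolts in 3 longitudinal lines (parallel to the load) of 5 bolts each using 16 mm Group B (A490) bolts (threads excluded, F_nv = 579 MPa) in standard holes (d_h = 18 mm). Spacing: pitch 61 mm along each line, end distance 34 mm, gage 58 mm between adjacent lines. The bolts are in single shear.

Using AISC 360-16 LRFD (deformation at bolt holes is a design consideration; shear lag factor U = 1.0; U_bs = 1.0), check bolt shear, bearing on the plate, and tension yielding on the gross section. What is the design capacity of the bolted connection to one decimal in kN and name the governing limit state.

398.7 kN (gross-section yield governs)

Bolt shear: A_b = π(16)²/4 = 201.06 mm². φR_n = 0.75 × 579 × 201.06 × 15 × 1 = 1309.7 kN.
Bearing (6 mm plate, F_u = 450 MPa): end bolts L_c = 34 − 18/2 = 25, R_n = min(1.2×25×6×450, 2.4×16×6×450) = 81 kN/bolt; interior L_c = 61 − 18 = 43, R_n = 103.68 kN/bolt. φR_n = 0.75 × (3×81 + 12×103.68) = 1115.4 kN.
Tension yield (gross): A_g = 214×6 = 1284 mm². φR_n = 0.90 × 345 × 1284 = 398.7 kN.
Governing: min(1309.7, 1115.4, 398.7) = 398.7 kN → gross-section yield.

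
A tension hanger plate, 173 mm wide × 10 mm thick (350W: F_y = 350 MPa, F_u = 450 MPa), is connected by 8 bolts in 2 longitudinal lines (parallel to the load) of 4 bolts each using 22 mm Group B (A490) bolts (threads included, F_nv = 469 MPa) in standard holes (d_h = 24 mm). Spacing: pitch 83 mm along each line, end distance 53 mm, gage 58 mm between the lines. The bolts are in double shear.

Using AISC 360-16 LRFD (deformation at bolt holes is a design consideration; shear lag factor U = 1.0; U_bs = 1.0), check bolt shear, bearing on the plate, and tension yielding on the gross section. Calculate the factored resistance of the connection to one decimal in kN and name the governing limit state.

Bolt shear: A_b = π(22)²/4 = 380.13 mm². φR_n = 0.75 × 469 × 380.13 × 8 × 2 = 2139.4 kN.
Bearing (10 mm plate, F_u = 450 MPa): end bolts L_c = 53 − 24/2 = 41, R_n = min(1.2×41×10×450, 2.4×22×10×450) = 221.4 kN/bolt; interior L_c = 83 − 24 = 59, R_n = 237.6 kN/bolt. φR_n = 0.75 × (2×221.4 + 6×237.6) = 1401.3 kN.
Tension yield (gross): A_g = 173×10 = 1730 mm². φR_n = 0.90 × 350 × 1730 = 545.0 kN.
Governing: min(2139.4, 1401.3, 545.0) = 545.0 kN → gross-section yield.

545.0 kN (gross-section yield governs)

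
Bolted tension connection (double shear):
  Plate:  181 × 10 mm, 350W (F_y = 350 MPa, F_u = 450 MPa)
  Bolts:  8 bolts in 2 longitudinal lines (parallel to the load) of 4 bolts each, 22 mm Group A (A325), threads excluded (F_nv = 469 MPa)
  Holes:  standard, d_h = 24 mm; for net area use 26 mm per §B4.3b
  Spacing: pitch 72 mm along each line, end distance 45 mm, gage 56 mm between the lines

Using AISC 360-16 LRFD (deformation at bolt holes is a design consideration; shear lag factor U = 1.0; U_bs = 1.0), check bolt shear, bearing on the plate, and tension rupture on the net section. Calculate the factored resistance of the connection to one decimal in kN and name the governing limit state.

435.4 kN (net-section rupture governs)

Bolt shear: A_b = π(22)²/4 = 380.13 mm². φR_n = 0.75 × 469 × 380.13 × 8 × 2 = 2139.4 kN.
Bearing (10 mm plate, F_u = 450 MPa): end bolts L_c = 45 − 24/2 = 33, R_n = min(1.2×33×10×450, 2.4×22×10×450) = 178.2 kN/bolt; interior L_c = 72 − 24 = 48, R_n = 237.6 kN/bolt. φR_n = 0.75 × (2×178.2 + 6×237.6) = 1336.5 kN.
Tension rupture (net): A_n = (181 − 2×26)×10 = 1290 mm² (U = 1.0, A_e = A_n). φR_n = 0.75 × 450 × 1290 = 435.4 kN.
Governing: min(2139.4, 1336.5, 435.4) = 435.4 kN → net-section rupture.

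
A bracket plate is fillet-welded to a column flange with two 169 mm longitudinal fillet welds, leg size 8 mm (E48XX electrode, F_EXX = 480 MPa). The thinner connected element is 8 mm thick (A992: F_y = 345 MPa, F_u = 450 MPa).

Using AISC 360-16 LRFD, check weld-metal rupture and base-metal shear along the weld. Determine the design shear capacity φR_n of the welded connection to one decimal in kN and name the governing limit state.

412.9 kN (weld metal governs)

Weld metal: throat = 0.707×8 = 5.656 mm, L = 2×169 = 338 mm. φR_n = 0.75 × 0.6 × 480 × 5.656 × 338 = 412.9 kN.
Base metal shear (8 mm plate): yield φR_n = 1.0×0.6×345×8×338 = 559.7 kN; rupture φR_n = 0.75×0.6×450×8×338 = 547.6 kN; take 547.6 kN (rupture).
Governing: min(412.9, 547.6) = 412.9 kN → weld metal.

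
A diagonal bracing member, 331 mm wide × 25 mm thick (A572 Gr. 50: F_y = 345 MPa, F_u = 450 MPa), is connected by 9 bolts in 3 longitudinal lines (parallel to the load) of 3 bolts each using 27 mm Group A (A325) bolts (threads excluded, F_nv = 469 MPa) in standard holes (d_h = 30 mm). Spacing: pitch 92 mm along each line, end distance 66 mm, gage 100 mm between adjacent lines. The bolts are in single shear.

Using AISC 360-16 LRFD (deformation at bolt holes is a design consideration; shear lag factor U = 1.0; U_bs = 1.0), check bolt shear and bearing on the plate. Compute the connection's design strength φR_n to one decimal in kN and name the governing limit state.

Bolt shear: A_b = π(27)²/4 = 572.56 mm². φR_n = 0.75 × 469 × 572.56 × 9 × 1 = 1812.6 kN.
Bearing (25 mm plate, F_u = 450 MPa): end bolts L_c = 66 − 30/2 = 51, R_n = min(1.2×51×25×450, 2.4×27×25×450) = 688.5 kN/bolt; interior L_c = 92 − 30 = 62, R_n = 729 kN/bolt. φR_n = 0.75 × (3×688.5 + 6×729) = 4829.6 kN.
Governing: min(1812.6, 4829.6) = 1812.6 kN → bolt shear.

1812.6 kN (bolt shear governs)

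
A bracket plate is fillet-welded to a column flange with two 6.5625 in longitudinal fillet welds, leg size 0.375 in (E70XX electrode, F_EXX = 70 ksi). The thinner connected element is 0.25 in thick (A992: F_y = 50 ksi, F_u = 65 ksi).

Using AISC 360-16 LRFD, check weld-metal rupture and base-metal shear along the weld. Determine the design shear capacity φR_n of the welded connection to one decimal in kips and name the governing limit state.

Weld metal: throat = 0.707×0.375 = 0.26513 in, L = 2×6.5625 = 13.125 in. φR_n = 0.75 × 0.6 × 70 × 0.26513 × 13.125 = 109.6 kips.
Base metal shear (0.25 in plate): yield φR_n = 1.0×0.6×50×0.25×13.125 = 98.4 kips; rupture φR_n = 0.75×0.6×65×0.25×13.125 = 96.0 kips; take 96.0 kips (rupture).
Governing: min(109.6, 96.0) = 96.0 kips → base-metal shear.

96.0 kips (base-metal shear governs)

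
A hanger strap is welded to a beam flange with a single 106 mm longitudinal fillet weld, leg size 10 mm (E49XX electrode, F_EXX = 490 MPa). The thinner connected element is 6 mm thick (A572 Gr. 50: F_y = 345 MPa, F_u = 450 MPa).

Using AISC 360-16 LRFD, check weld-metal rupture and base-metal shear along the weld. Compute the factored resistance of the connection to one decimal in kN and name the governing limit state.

Weld metal: throat = 0.707×10 = 7.07 mm, L = 106 mm. φR_n = 0.75 × 0.6 × 490 × 7.07 × 106 = 165.2 kN.
Base metal shear (6 mm plate): yield φR_n = 1.0×0.6×345×6×106 = 131.7 kN; rupture φR_n = 0.75×0.6×450×6×106 = 128.8 kN; take 128.8 kN (rupture).
Governing: min(165.2, 128.8) = 128.8 kN → base-metal shear.

128.8 kN (base-metal shear governs)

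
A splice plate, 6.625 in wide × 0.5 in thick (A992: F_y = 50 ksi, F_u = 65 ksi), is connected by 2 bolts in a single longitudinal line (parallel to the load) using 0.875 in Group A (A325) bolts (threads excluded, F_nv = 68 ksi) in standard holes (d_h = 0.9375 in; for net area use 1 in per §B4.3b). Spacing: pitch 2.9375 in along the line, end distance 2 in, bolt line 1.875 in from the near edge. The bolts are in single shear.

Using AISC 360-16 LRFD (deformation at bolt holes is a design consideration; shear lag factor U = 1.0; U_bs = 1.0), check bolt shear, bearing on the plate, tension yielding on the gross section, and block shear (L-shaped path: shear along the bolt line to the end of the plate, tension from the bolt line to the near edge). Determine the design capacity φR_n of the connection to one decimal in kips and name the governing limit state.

61.3 kips (bolt shear governs)

Bolt shear: A_b = π(0.875)²/4 = 0.60132 in². φR_n = 0.75 × 68 × 0.60132 × 2 × 1 = 61.3 kips.
Bearing (0.5 in plate, F_u = 65 ksi): end bolts L_c = 2 − 0.9375/2 = 1.53125, R_n = min(1.2×1.53125×0.5×65, 2.4×0.875×0.5×65) = 59.719 kips/bolt; interior L_c = 2.9375 − 0.9375 = 2, R_n = 68.25 kips/bolt. φR_n = 0.75 × (1×59.719 + 1×68.25) = 96.0 kips.
Tension yield (gross): A_g = 6.625×0.5 = 3.3125 in². φR_n = 0.90 × 50 × 3.3125 = 149.1 kips.
Block shear: shear path 1×[2+1×2.9375] = 1×4.9375 in, A_gv = 2.4688, A_nv = 1×(4.9375 − 1.5×1)×0.5 = 1.7188 in²; tension to near edge: (1.875 − 0.5×1)×0.5 = 0.6875 in². R_n = min(0.6×65×1.7188, 0.6×50×2.4688) + 1.0×65×0.6875 = min(67.033, 74.064) + 44.688 = 111.72 kips. φR_n = 0.75 × 111.72 = 83.8 kips.
Governing: min(61.3, 96.0, 149.1, 83.8) = 61.3 kips → bolt shear.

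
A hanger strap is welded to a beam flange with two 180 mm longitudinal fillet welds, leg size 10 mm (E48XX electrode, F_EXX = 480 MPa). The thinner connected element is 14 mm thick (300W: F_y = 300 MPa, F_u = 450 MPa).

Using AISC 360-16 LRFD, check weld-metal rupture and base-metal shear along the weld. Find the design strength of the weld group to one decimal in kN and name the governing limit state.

549.8 kN (weld metal governs)

Weld metal: throat = 0.707×10 = 7.07 mm, L = 2×180 = 360 mm. φR_n = 0.75 × 0.6 × 480 × 7.07 × 360 = 549.8 kN.
Base metal shear (14 mm plate): yield φR_n = 1.0×0.6×300×14×360 = 907.2 kN; rupture φR_n = 0.75×0.6×450×14×360 = 1020.6 kN; take 907.2 kN (yield).
Governing: min(549.8, 907.2) = 549.8 kN → weld metal.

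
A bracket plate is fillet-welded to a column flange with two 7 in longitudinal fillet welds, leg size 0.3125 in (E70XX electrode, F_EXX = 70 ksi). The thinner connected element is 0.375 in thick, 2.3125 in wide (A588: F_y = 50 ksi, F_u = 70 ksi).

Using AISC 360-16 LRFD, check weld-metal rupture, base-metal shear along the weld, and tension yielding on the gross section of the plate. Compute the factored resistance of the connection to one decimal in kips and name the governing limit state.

39.0 kips (gross-section yield governs)

Weld metal: throat = 0.707×0.3125 = 0.22094 in, L = 2×7 = 14 in. φR_n = 0.75 × 0.6 × 70 × 0.22094 × 14 = 97.4 kips.
Base metal shear (0.375 in plate): yield φR_n = 1.0×0.6×50×0.375×14 = 157.5 kips; rupture φR_n = 0.75×0.6×70×0.375×14 = 165.4 kips; take 157.5 kips (yield).
Tension yield (gross): A_g = 2.3125×0.375 = 0.86719 in². φR_n = 0.90 × 50 × 0.86719 = 39.0 kips.
Governing: min(97.4, 157.5, 39.0) = 39.0 kips → gross-section yield.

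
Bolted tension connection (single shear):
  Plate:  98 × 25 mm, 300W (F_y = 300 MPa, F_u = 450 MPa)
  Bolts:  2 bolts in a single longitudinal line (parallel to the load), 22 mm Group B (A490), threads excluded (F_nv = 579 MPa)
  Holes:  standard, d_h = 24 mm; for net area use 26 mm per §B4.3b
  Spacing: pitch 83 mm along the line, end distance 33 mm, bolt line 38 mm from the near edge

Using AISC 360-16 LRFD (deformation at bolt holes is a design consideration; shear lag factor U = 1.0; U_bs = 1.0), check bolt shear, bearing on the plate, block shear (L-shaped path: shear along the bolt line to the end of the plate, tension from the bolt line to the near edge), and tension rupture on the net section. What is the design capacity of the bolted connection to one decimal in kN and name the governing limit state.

330.1 kN (bolt shear governs)

Bolt shear: A_b = π(22)²/4 = 380.13 mm². φR_n = 0.75 × 579 × 380.13 × 2 × 1 = 330.1 kN.
Bearing (25 mm plate, F_u = 450 MPa): end bolts L_c = 33 − 24/2 = 21, R_n = min(1.2×21×25×450, 2.4×22×25×450) = 283.5 kN/bolt; interior L_c = 83 − 24 = 59, R_n = 594 kN/bolt. φR_n = 0.75 × (1×283.5 + 1×594) = 658.1 kN.
Block shear: shear path 1×[33+1×83] = 1×116 mm, A_gv = 2900, A_nv = 1×(116 − 1.5×26)×25 = 1925 mm²; tension to near edge: (38 − 0.5×26)×25 = 625 mm². R_n = min(0.6×450×1925, 0.6×300×2900) + 1.0×450×625 = min(519.75, 522) + 281.25 = 801 kN. φR_n = 0.75 × 801 = 600.8 kN.
Tension rupture (net): A_n = (98 − 1×26)×25 = 1800 mm² (U = 1.0, A_e = A_n). φR_n = 0.75 × 450 × 1800 = 607.5 kN.
Governing: min(330.1, 658.1, 600.8, 607.5) = 330.1 kN → bolt shear.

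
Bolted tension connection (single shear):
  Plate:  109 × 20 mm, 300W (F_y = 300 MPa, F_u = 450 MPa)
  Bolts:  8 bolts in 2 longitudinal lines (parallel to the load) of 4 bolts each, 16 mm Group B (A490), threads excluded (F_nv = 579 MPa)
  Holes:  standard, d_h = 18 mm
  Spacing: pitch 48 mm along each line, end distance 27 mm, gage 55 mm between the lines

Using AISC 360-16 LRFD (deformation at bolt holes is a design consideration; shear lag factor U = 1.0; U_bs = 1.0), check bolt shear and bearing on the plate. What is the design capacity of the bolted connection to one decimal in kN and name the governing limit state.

698.5 kN (bolt shear governs)

Bolt shear: A_b = π(16)²/4 = 201.06 mm². φR_n = 0.75 × 579 × 201.06 × 8 × 1 = 698.5 kN.
Bearing (20 mm plate, F_u = 450 MPa): end bolts L_c = 27 − 18/2 = 18, R_n = min(1.2×18×20×450, 2.4×16×20×450) = 194.4 kN/bolt; interior L_c = 48 − 18 = 30, R_n = 324 kN/bolt. φR_n = 0.75 × (2×194.4 + 6×324) = 1749.6 kN.
Governing: min(698.5, 1749.6) = 698.5 kN → bolt shear.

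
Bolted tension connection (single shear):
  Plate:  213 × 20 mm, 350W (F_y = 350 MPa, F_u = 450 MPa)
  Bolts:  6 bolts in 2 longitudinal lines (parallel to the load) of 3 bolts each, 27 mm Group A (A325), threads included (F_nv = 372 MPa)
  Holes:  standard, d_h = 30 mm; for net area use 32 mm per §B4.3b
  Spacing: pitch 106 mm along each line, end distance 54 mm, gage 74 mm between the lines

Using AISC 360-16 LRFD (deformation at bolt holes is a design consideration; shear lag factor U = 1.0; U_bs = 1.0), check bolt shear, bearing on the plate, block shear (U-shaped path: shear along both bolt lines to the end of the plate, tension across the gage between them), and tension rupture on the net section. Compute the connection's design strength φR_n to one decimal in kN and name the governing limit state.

958.5 kN (bolt shear governs)

Bolt shear: A_b = π(27)²/4 = 572.56 mm². φR_n = 0.75 × 372 × 572.56 × 6 × 1 = 958.5 kN.
Bearing (20 mm plate, F_u = 450 MPa): end bolts L_c = 54 − 30/2 = 39, R_n = min(1.2×39×20×450, 2.4×27×20×450) = 421.2 kN/bolt; interior L_c = 106 − 30 = 76, R_n = 583.2 kN/bolt. φR_n = 0.75 × (2×421.2 + 4×583.2) = 2381.4 kN.
Block shear: shear path 2×[54+2×106] = 2×266 mm, A_gv = 10640, A_nv = 2×(266 − 2.5×32)×20 = 7440 mm²; tension across gage: (74 − 1×32)×20 = 840 mm². R_n = min(0.6×450×7440, 0.6×350×10640) + 1.0×450×840 = min(2008.8, 2234.4) + 378 = 2386.8 kN. φR_n = 0.75 × 2386.8 = 1790.1 kN.
Tension rupture (net): A_n = (213 − 2×32)×20 = 2980 mm² (U = 1.0, A_e = A_n). φR_n = 0.75 × 450 × 2980 = 1005.8 kN.
Governing: min(958.5, 2381.4, 1790.1, 1005.8) = 958.5 kN → bolt shear.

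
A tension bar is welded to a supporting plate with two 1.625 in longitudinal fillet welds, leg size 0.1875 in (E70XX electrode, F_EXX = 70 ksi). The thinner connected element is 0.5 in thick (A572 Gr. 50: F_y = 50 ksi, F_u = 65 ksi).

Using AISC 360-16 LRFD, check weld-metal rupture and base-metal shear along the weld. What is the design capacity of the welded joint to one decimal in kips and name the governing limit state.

13.6 kips (weld metal governs)

Weld metal: throat = 0.707×0.1875 = 0.13256 in, L = 2×1.625 = 3.25 in. φR_n = 0.75 × 0.6 × 70 × 0.13256 × 3.25 = 13.6 kips.
Base metal shear (0.5 in plate): yield φR_n = 1.0×0.6×50×0.5×3.25 = 48.8 kips; rupture φR_n = 0.75×0.6×65×0.5×3.25 = 47.5 kips; take 47.5 kips (rupture).
Governing: min(13.6, 47.5) = 13.6 kips → weld metal.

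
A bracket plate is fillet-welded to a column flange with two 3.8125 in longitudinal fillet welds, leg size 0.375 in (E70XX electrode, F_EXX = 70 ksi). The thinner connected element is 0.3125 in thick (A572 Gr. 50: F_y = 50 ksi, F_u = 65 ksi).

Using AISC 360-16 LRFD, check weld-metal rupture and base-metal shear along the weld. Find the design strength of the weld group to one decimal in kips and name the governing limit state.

63.7 kips (weld metal governs)

Weld metal: throat = 0.707×0.375 = 0.26513 in, L = 2×3.8125 = 7.625 in. φR_n = 0.75 × 0.6 × 70 × 0.26513 × 7.625 = 63.7 kips.
Base metal shear (0.3125 in plate): yield φR_n = 1.0×0.6×50×0.3125×7.625 = 71.5 kips; rupture φR_n = 0.75×0.6×65×0.3125×7.625 = 69.7 kips; take 69.7 kips (rupture).
Governing: min(63.7, 69.7) = 63.7 kips → weld metal.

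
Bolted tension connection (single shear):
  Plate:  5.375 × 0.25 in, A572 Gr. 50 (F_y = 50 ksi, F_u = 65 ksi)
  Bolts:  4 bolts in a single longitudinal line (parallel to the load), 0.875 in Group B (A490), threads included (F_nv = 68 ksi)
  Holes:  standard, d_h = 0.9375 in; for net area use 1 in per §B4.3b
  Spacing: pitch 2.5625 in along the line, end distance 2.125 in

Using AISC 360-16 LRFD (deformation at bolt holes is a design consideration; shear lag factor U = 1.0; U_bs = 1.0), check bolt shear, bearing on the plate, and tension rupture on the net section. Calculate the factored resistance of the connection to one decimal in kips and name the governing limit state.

Bolt shear: A_b = π(0.875)²/4 = 0.60132 in². φR_n = 0.75 × 68 × 0.60132 × 4 × 1 = 122.7 kips.
Bearing (0.25 in plate, F_u = 65 ksi): end bolts L_c = 2.125 − 0.9375/2 = 1.65625, R_n = min(1.2×1.65625×0.25×65, 2.4×0.875×0.25×65) = 32.297 kips/bolt; interior L_c = 2.5625 − 0.9375 = 1.625, R_n = 31.688 kips/bolt. φR_n = 0.75 × (1×32.297 + 3×31.688) = 95.5 kips.
Tension rupture (net): A_n = (5.375 − 1×1)×0.25 = 1.0938 in² (U = 1.0, A_e = A_n). φR_n = 0.75 × 65 × 1.0938 = 53.3 kips.
Governing: min(122.7, 95.5, 53.3) = 53.3 kips → net-section rupture.

53.3 kips (net-section rupture governs)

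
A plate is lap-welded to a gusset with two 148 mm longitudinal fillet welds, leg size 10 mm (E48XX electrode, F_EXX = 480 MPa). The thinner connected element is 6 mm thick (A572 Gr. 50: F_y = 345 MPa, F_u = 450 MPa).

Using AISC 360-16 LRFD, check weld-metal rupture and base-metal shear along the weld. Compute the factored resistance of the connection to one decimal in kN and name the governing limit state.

Weld metal: throat = 0.707×10 = 7.07 mm, L = 2×148 = 296 mm. φR_n = 0.75 × 0.6 × 480 × 7.07 × 296 = 452.0 kN.
Base metal shear (6 mm plate): yield φR_n = 1.0×0.6×345×6×296 = 367.6 kN; rupture φR_n = 0.75×0.6×450×6×296 = 359.6 kN; take 359.6 kN (rupture).
Governing: min(452.0, 359.6) = 359.6 kN → base-metal shear.

359.6 kN (base-metal shear governs)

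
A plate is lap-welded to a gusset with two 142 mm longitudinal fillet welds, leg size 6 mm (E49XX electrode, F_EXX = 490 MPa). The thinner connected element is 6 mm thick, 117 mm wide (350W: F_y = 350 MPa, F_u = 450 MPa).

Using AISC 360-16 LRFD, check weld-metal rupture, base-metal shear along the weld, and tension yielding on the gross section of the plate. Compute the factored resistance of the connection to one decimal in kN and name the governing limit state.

Weld metal: throat = 0.707×6 = 4.242 mm, L = 2×142 = 284 mm. φR_n = 0.75 × 0.6 × 490 × 4.242 × 284 = 265.6 kN.
Base metal shear (6 mm plate): yield φR_n = 1.0×0.6×350×6×284 = 357.8 kN; rupture φR_n = 0.75×0.6×450×6×284 = 345.1 kN; take 345.1 kN (rupture).
Tension yield (gross): A_g = 117×6 = 702 mm². φR_n = 0.90 × 350 × 702 = 221.1 kN.
Governing: min(265.6, 345.1, 221.1) = 221.1 kN → gross-section yield.

221.1 kN (gross-section yield governs)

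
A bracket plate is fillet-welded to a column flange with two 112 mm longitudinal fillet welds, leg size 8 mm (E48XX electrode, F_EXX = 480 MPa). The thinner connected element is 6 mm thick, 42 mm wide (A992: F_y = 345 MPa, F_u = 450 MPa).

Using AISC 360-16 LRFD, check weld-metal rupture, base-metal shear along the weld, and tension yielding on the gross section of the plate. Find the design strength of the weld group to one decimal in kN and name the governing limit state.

Weld metal: throat = 0.707×8 = 5.656 mm, L = 2×112 = 224 mm. φR_n = 0.75 × 0.6 × 480 × 5.656 × 224 = 273.7 kN.
Base metal shear (6 mm plate): yield φR_n = 1.0×0.6×345×6×224 = 278.2 kN; rupture φR_n = 0.75×0.6×450×6×224 = 272.2 kN; take 272.2 kN (rupture).
Tension yield (gross): A_g = 42×6 = 252 mm². φR_n = 0.90 × 345 × 252 = 78.2 kN.
Governing: min(273.7, 272.2, 78.2) = 78.2 kN → gross-section yield.

78.2 kN (gross-section yield governs)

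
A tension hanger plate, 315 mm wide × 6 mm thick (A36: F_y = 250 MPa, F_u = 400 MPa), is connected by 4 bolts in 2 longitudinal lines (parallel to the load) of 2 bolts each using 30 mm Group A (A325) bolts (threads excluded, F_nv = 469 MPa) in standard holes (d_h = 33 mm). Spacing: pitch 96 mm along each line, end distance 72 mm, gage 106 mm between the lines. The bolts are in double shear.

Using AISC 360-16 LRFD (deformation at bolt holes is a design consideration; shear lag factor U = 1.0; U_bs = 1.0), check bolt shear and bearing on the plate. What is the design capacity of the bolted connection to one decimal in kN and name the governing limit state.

Bolt shear: A_b = π(30)²/4 = 706.86 mm². φR_n = 0.75 × 469 × 706.86 × 4 × 2 = 1989.1 kN.
Bearing (6 mm plate, F_u = 400 MPa): end bolts L_c = 72 − 33/2 = 55.5, R_n = min(1.2×55.5×6×400, 2.4×30×6×400) = 159.84 kN/bolt; interior L_c = 96 − 33 = 63, R_n = 172.8 kN/bolt. φR_n = 0.75 × (2×159.84 + 2×172.8) = 499.0 kN.
Governing: min(1989.1, 499.0) = 499.0 kN → bearing.

499.0 kN (bearing governs)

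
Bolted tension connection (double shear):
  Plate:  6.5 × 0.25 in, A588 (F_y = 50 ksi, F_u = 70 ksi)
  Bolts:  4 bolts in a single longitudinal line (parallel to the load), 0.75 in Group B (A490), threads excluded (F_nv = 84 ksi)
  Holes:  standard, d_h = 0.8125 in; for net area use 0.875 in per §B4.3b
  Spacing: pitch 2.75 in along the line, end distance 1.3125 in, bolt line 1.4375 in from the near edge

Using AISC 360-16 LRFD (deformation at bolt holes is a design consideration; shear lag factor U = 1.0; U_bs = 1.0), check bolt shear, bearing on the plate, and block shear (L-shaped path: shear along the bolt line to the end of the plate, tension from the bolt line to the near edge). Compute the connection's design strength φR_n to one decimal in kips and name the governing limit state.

Bolt shear: A_b = π(0.75)²/4 = 0.44179 in². φR_n = 0.75 × 84 × 0.44179 × 4 × 2 = 222.7 kips.
Bearing (0.25 in plate, F_u = 70 ksi): end bolts L_c = 1.3125 − 0.8125/2 = 0.90625, R_n = min(1.2×0.90625×0.25×70, 2.4×0.75×0.25×70) = 19.031 kips/bolt; interior L_c = 2.75 − 0.8125 = 1.9375, R_n = 31.5 kips/bolt. φR_n = 0.75 × (1×19.031 + 3×31.5) = 85.1 kips.
Block shear: shear path 1×[1.3125+3×2.75] = 1×9.5625 in, A_gv = 2.3906, A_nv = 1×(9.5625 − 3.5×0.875)×0.25 = 1.625 in²; tension to near edge: (1.4375 − 0.5×0.875)×0.25 = 0.25 in². R_n = min(0.6×70×1.625, 0.6×50×2.3906) + 1.0×70×0.25 = min(68.25, 71.718) + 17.5 = 85.75 kips. φR_n = 0.75 × 85.75 = 64.3 kips.
Governing: min(222.7, 85.1, 64.3) = 64.3 kips → block shear.

64.3 kips (block shear governs)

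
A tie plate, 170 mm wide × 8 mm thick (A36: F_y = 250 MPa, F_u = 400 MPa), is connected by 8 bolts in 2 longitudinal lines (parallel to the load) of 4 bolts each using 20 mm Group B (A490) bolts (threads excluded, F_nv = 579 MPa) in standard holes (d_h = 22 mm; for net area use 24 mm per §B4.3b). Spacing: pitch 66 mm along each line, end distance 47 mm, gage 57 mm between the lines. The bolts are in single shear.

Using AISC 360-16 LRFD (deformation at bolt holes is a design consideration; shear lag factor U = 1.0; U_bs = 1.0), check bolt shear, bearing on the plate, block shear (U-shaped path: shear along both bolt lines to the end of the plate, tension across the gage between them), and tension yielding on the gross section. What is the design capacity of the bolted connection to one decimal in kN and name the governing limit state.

306.0 kN (gross-section yield governs)

Bolt shear: A_b = π(20)²/4 = 314.16 mm². φR_n = 0.75 × 579 × 314.16 × 8 × 1 = 1091.4 kN.
Bearing (8 mm plate, F_u = 400 MPa): end bolts L_c = 47 − 22/2 = 36, R_n = min(1.2×36×8×400, 2.4×20×8×400) = 138.24 kN/bolt; interior L_c = 66 − 22 = 44, R_n = 153.6 kN/bolt. φR_n = 0.75 × (2×138.24 + 6×153.6) = 898.6 kN.
Block shear: shear path 2×[47+3×66] = 2×245 mm, A_gv = 3920, A_nv = 2×(245 − 3.5×24)×8 = 2576 mm²; tension across gage: (57 − 1×24)×8 = 264 mm². R_n = min(0.6×400×2576, 0.6×250×3920) + 1.0×400×264 = min(618.24, 588) + 105.6 = 693.6 kN. φR_n = 0.75 × 693.6 = 520.2 kN.
Tension yield (gross): A_g = 170×8 = 1360 mm². φR_n = 0.90 × 250 × 1360 = 306.0 kN.
Governing: min(1091.4, 898.6, 520.2, 306.0) = 306.0 kN → gross-section yield.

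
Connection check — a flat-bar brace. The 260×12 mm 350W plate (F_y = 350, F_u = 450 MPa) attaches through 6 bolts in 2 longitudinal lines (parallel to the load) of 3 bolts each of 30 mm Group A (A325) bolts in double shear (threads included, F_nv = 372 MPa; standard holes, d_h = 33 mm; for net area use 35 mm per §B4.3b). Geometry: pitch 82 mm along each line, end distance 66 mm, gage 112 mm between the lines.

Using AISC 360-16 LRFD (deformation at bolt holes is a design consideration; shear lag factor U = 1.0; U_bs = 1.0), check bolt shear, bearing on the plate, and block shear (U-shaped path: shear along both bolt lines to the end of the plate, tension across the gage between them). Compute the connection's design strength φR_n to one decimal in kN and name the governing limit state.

Bolt shear: A_b = π(30)²/4 = 706.86 mm². φR_n = 0.75 × 372 × 706.86 × 6 × 2 = 2366.6 kN.
Bearing (12 mm plate, F_u = 450 MPa): end bolts L_c = 66 − 33/2 = 49.5, R_n = min(1.2×49.5×12×450, 2.4×30×12×450) = 320.76 kN/bolt; interior L_c = 82 − 33 = 49, R_n = 317.52 kN/bolt. φR_n = 0.75 × (2×320.76 + 4×317.52) = 1433.7 kN.
Block shear: shear path 2×[66+2×82] = 2×230 mm, A_gv = 5520, A_nv = 2×(230 − 2.5×35)×12 = 3420 mm²; tension across gage: (112 − 1×35)×12 = 924 mm². R_n = min(0.6×450×3420, 0.6×350×5520) + 1.0×450×924 = min(923.4, 1159.2) + 415.8 = 1339.2 kN. φR_n = 0.75 × 1339.2 = 1004.4 kN.
Governing: min(2366.6, 1433.7, 1004.4) = 1004.4 kN → block shear.

1004.4 kN (block shear governs)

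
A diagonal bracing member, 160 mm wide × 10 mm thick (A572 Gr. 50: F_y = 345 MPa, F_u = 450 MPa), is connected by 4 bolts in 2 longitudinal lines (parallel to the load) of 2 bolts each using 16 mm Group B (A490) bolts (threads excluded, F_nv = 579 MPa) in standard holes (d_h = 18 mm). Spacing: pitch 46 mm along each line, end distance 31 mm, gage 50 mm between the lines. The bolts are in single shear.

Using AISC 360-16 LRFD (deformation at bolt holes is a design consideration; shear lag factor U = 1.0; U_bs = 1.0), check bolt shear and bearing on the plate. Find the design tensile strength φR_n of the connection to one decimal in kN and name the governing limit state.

Bolt shear: A_b = π(16)²/4 = 201.06 mm². φR_n = 0.75 × 579 × 201.06 × 4 × 1 = 349.2 kN.
Bearing (10 mm plate, F_u = 450 MPa): end bolts L_c = 31 − 18/2 = 22, R_n = min(1.2×22×10×450, 2.4×16×10×450) = 118.8 kN/bolt; interior L_c = 46 − 18 = 28, R_n = 151.2 kN/bolt. φR_n = 0.75 × (2×118.8 + 2×151.2) = 405.0 kN.
Governing: min(349.2, 405.0) = 349.2 kN → bolt shear.

349.2 kN (bolt shear governs)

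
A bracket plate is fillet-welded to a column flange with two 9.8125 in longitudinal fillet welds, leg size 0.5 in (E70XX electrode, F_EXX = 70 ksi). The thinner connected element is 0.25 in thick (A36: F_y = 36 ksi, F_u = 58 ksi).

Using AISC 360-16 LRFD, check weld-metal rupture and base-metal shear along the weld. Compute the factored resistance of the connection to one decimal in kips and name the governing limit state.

106.0 kips (base-metal shear governs)

Weld metal: throat = 0.707×0.5 = 0.3535 in, L = 2×9.8125 = 19.625 in. φR_n = 0.75 × 0.6 × 70 × 0.3535 × 19.625 = 218.5 kips.
Base metal shear (0.25 in plate): yield φR_n = 1.0×0.6×36×0.25×19.625 = 106.0 kips; rupture φR_n = 0.75×0.6×58×0.25×19.625 = 128.1 kips; take 106.0 kips (yield).
Governing: min(218.5, 106.0) = 106.0 kips → base-metal shear.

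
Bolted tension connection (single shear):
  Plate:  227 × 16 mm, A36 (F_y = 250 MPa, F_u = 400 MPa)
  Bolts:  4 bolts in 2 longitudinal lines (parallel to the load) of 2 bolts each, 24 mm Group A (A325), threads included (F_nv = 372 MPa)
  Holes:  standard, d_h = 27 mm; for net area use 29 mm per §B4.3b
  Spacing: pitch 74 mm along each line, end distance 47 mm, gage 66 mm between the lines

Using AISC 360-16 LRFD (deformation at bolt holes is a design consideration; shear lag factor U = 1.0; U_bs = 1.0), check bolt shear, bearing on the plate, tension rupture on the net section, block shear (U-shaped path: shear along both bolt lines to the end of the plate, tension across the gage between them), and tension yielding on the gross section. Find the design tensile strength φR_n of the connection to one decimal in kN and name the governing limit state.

Bolt shear: A_b = π(24)²/4 = 452.39 mm². φR_n = 0.75 × 372 × 452.39 × 4 × 1 = 504.9 kN.
Bearing (16 mm plate, F_u = 400 MPa): end bolts L_c = 47 − 27/2 = 33.5, R_n = min(1.2×33.5×16×400, 2.4×24×16×400) = 257.28 kN/bolt; interior L_c = 74 − 27 = 47, R_n = 360.96 kN/bolt. φR_n = 0.75 × (2×257.28 + 2×360.96) = 927.4 kN.
Tension rupture (net): A_n = (227 − 2×29)×16 = 2704 mm² (U = 1.0, A_e = A_n). φR_n = 0.75 × 400 × 2704 = 811.2 kN.
Block shear: shear path 2×[47+1×74] = 2×121 mm, A_gv = 3872, A_nv = 2×(121 − 1.5×29)×16 = 2480 mm²; tension across gage: (66 − 1×29)×16 = 592 mm². R_n = min(0.6×400×2480, 0.6×250×3872) + 1.0×400×592 = min(595.2, 580.8) + 236.8 = 817.6 kN. φR_n = 0.75 × 817.6 = 613.2 kN.
Tension yield (gross): A_g = 227×16 = 3632 mm². φR_n = 0.90 × 250 × 3632 = 817.2 kN.
Governing: min(504.9, 927.4, 811.2, 613.2, 817.2) = 504.9 kN → bolt shear.

504.9 kN (bolt shear governs)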